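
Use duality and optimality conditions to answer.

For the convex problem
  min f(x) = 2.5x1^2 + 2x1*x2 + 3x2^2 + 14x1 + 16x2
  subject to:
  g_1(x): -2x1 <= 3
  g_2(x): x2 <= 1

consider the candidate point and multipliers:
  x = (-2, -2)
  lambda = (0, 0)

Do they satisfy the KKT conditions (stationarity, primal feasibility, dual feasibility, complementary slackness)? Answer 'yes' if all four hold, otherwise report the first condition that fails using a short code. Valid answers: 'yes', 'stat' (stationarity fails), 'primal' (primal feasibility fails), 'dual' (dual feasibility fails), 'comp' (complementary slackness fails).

Gradient of f: grad f(x) = Q x + c = (0, 0)
Constraint values g_i(x) = a_i^T x - b_i:
  g_1((-2, -2)) = 1
  g_2((-2, -2)) = -3
Stationarity residual: grad f(x) + sum_i lambda_i a_i = (0, 0)
  -> stationarity OK
Primal feasibility (all g_i <= 0): FAILS
Dual feasibility (all lambda_i >= 0): OK
Complementary slackness (lambda_i * g_i(x) = 0 for all i): OK

Verdict: the first failing condition is primal_feasibility -> primal.

primal


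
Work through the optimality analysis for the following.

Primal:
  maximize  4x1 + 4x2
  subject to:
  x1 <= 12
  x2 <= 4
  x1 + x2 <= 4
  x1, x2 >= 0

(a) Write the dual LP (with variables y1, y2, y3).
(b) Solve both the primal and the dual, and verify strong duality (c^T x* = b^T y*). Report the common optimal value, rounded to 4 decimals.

The standard primal-dual pair for 'max c^T x s.t. A x <= b, x >= 0' is:
  Dual:  min b^T y  s.t.  A^T y >= c,  y >= 0.

So the dual LP is:
  minimize  12y1 + 4y2 + 4y3
  subject to:
    y1 + y3 >= 4
    y2 + y3 >= 4
    y1, y2, y3 >= 0

Solving the primal: x* = (4, 0).
  primal value c^T x* = 16.
Solving the dual: y* = (0, 0, 4).
  dual value b^T y* = 16.
Strong duality: c^T x* = b^T y*. Confirmed.

16


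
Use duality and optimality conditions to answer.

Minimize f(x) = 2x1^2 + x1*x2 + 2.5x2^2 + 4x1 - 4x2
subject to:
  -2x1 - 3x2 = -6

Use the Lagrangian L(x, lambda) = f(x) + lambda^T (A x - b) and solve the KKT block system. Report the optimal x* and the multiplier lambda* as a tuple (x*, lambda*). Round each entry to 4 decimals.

Form the Lagrangian:
  L(x, lambda) = (1/2) x^T Q x + c^T x + lambda^T (A x - b)
Stationarity (grad_x L = 0): Q x + c + A^T lambda = 0.
Primal feasibility: A x = b.

This gives the KKT block system:
  [ Q   A^T ] [ x     ]   [-c ]
  [ A    0  ] [ lambda ] = [ b ]

Solving the linear system:
  x*      = (-0.4091, 2.2727)
  lambda* = (2.3182)
  f(x*)   = 1.5909

x* = (-0.4091, 2.2727), lambda* = (2.3182)


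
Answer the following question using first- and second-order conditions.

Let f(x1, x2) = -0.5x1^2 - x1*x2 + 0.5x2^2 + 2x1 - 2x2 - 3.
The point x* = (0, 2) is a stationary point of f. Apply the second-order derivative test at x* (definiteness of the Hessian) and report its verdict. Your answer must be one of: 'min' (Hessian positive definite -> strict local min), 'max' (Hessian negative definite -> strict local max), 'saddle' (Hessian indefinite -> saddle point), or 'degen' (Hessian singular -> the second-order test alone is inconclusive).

Compute the Hessian H = grad^2 f:
  H = [[-1, -1], [-1, 1]]
Verify stationarity: grad f(x*) = H x* + g = (0, 0).
Eigenvalues of H: -1.4142, 1.4142.
Eigenvalues have mixed signs, so H is indefinite -> x* is a saddle point.

saddle


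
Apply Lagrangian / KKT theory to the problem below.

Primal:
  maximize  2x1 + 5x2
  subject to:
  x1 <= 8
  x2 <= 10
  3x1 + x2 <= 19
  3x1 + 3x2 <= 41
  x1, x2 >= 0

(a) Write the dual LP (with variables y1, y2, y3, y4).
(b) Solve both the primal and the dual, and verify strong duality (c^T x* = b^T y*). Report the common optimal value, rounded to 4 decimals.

The standard primal-dual pair for 'max c^T x s.t. A x <= b, x >= 0' is:
  Dual:  min b^T y  s.t.  A^T y >= c,  y >= 0.

So the dual LP is:
  minimize  8y1 + 10y2 + 19y3 + 41y4
  subject to:
    y1 + 3y3 + 3y4 >= 2
    y2 + y3 + 3y4 >= 5
    y1, y2, y3, y4 >= 0

Solving the primal: x* = (3, 10).
  primal value c^T x* = 56.
Solving the dual: y* = (0, 4.3333, 0.6667, 0).
  dual value b^T y* = 56.
Strong duality: c^T x* = b^T y*. Confirmed.

56


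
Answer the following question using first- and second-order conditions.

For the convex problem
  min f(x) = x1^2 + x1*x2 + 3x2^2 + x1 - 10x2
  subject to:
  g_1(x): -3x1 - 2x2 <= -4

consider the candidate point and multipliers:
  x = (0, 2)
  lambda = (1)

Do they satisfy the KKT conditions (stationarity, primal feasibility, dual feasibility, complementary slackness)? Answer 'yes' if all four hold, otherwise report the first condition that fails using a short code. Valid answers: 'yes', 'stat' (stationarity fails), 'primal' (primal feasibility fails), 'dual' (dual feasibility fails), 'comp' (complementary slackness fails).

Gradient of f: grad f(x) = Q x + c = (3, 2)
Constraint values g_i(x) = a_i^T x - b_i:
  g_1((0, 2)) = 0
Stationarity residual: grad f(x) + sum_i lambda_i a_i = (0, 0)
  -> stationarity OK
Primal feasibility (all g_i <= 0): OK
Dual feasibility (all lambda_i >= 0): OK
Complementary slackness (lambda_i * g_i(x) = 0 for all i): OK

Verdict: yes, KKT holds.

yes


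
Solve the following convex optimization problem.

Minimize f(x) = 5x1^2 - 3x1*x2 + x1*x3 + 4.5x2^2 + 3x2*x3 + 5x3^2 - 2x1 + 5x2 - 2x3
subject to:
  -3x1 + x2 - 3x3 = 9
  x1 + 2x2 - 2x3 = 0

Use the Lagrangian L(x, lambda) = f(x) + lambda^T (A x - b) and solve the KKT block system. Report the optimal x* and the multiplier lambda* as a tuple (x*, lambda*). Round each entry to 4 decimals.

Form the Lagrangian:
  L(x, lambda) = (1/2) x^T Q x + c^T x + lambda^T (A x - b)
Stationarity (grad_x L = 0): Q x + c + A^T lambda = 0.
Primal feasibility: A x = b.

This gives the KKT block system:
  [ Q   A^T ] [ x     ]   [-c ]
  [ A    0  ] [ lambda ] = [ b ]

Solving the linear system:
  x*      = (-1.8623, -0.3099, -1.241)
  lambda* = (-6.5634, 1.2441)
  f(x*)   = 31.8638

x* = (-1.8623, -0.3099, -1.241), lambda* = (-6.5634, 1.2441)


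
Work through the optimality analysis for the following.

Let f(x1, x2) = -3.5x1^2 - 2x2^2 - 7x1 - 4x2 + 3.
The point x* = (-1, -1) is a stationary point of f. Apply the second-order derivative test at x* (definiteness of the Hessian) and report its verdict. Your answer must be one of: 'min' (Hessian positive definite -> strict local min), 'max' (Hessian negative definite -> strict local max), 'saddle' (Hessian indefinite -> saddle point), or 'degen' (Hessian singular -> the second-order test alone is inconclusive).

Compute the Hessian H = grad^2 f:
  H = [[-7, 0], [0, -4]]
Verify stationarity: grad f(x*) = H x* + g = (0, 0).
Eigenvalues of H: -7, -4.
Both eigenvalues < 0, so H is negative definite -> x* is a strict local max.

max


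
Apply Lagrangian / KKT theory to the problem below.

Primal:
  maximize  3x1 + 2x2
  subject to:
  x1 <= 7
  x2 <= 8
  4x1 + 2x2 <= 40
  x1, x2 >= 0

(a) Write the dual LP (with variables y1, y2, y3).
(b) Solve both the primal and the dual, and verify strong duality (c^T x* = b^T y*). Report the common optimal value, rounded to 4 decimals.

The standard primal-dual pair for 'max c^T x s.t. A x <= b, x >= 0' is:
  Dual:  min b^T y  s.t.  A^T y >= c,  y >= 0.

So the dual LP is:
  minimize  7y1 + 8y2 + 40y3
  subject to:
    y1 + 4y3 >= 3
    y2 + 2y3 >= 2
    y1, y2, y3 >= 0

Solving the primal: x* = (6, 8).
  primal value c^T x* = 34.
Solving the dual: y* = (0, 0.5, 0.75).
  dual value b^T y* = 34.
Strong duality: c^T x* = b^T y*. Confirmed.

34


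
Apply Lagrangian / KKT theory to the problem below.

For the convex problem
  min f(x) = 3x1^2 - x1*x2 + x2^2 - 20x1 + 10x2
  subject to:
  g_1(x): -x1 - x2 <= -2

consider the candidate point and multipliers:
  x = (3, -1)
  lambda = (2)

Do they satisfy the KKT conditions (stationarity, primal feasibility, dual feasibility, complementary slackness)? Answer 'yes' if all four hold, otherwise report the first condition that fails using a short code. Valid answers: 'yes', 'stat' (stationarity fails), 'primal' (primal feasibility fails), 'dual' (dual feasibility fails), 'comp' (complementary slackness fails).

Gradient of f: grad f(x) = Q x + c = (-1, 5)
Constraint values g_i(x) = a_i^T x - b_i:
  g_1((3, -1)) = 0
Stationarity residual: grad f(x) + sum_i lambda_i a_i = (-3, 3)
  -> stationarity FAILS
Primal feasibility (all g_i <= 0): OK
Dual feasibility (all lambda_i >= 0): OK
Complementary slackness (lambda_i * g_i(x) = 0 for all i): OK

Verdict: the first failing condition is stationarity -> stat.

stat


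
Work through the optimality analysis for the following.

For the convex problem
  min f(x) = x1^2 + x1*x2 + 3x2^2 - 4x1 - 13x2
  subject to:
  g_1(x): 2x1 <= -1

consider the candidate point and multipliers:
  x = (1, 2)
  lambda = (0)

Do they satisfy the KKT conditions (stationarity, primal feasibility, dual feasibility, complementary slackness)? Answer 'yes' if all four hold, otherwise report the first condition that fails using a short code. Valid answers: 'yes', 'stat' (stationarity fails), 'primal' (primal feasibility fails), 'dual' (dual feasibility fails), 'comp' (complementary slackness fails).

Gradient of f: grad f(x) = Q x + c = (0, 0)
Constraint values g_i(x) = a_i^T x - b_i:
  g_1((1, 2)) = 3
Stationarity residual: grad f(x) + sum_i lambda_i a_i = (0, 0)
  -> stationarity OK
Primal feasibility (all g_i <= 0): FAILS
Dual feasibility (all lambda_i >= 0): OK
Complementary slackness (lambda_i * g_i(x) = 0 for all i): OK

Verdict: the first failing condition is primal_feasibility -> primal.

primal


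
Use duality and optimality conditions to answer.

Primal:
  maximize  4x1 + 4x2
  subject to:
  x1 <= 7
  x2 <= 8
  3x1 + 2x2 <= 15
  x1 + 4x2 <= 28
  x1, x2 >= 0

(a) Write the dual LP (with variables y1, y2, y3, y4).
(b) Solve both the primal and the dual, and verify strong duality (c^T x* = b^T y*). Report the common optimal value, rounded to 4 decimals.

The standard primal-dual pair for 'max c^T x s.t. A x <= b, x >= 0' is:
  Dual:  min b^T y  s.t.  A^T y >= c,  y >= 0.

So the dual LP is:
  minimize  7y1 + 8y2 + 15y3 + 28y4
  subject to:
    y1 + 3y3 + y4 >= 4
    y2 + 2y3 + 4y4 >= 4
    y1, y2, y3, y4 >= 0

Solving the primal: x* = (0.4, 6.9).
  primal value c^T x* = 29.2.
Solving the dual: y* = (0, 0, 1.2, 0.4).
  dual value b^T y* = 29.2.
Strong duality: c^T x* = b^T y*. Confirmed.

29.2


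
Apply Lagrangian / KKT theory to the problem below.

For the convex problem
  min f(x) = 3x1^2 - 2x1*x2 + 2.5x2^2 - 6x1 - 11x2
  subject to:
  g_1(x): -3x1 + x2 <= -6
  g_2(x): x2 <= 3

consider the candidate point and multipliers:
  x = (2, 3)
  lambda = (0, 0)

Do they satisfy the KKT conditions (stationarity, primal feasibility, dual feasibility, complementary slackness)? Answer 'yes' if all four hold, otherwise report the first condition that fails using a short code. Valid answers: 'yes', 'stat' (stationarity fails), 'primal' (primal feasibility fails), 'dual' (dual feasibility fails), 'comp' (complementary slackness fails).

Gradient of f: grad f(x) = Q x + c = (0, 0)
Constraint values g_i(x) = a_i^T x - b_i:
  g_1((2, 3)) = 3
  g_2((2, 3)) = 0
Stationarity residual: grad f(x) + sum_i lambda_i a_i = (0, 0)
  -> stationarity OK
Primal feasibility (all g_i <= 0): FAILS
Dual feasibility (all lambda_i >= 0): OK
Complementary slackness (lambda_i * g_i(x) = 0 for all i): OK

Verdict: the first failing condition is primal_feasibility -> primal.

primal


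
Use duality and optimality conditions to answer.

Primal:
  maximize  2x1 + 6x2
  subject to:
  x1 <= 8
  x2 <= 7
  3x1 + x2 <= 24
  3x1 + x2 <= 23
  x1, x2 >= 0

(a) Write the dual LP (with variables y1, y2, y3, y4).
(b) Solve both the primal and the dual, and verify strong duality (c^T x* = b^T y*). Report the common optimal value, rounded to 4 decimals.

The standard primal-dual pair for 'max c^T x s.t. A x <= b, x >= 0' is:
  Dual:  min b^T y  s.t.  A^T y >= c,  y >= 0.

So the dual LP is:
  minimize  8y1 + 7y2 + 24y3 + 23y4
  subject to:
    y1 + 3y3 + 3y4 >= 2
    y2 + y3 + y4 >= 6
    y1, y2, y3, y4 >= 0

Solving the primal: x* = (5.3333, 7).
  primal value c^T x* = 52.6667.
Solving the dual: y* = (0, 5.3333, 0, 0.6667).
  dual value b^T y* = 52.6667.
Strong duality: c^T x* = b^T y*. Confirmed.

52.6667


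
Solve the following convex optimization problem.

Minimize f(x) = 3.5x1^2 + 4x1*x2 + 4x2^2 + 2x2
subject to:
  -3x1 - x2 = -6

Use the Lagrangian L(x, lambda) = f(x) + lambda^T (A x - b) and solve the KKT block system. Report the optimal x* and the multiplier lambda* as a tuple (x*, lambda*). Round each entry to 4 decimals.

Form the Lagrangian:
  L(x, lambda) = (1/2) x^T Q x + c^T x + lambda^T (A x - b)
Stationarity (grad_x L = 0): Q x + c + A^T lambda = 0.
Primal feasibility: A x = b.

This gives the KKT block system:
  [ Q   A^T ] [ x     ]   [-c ]
  [ A    0  ] [ lambda ] = [ b ]

Solving the linear system:
  x*      = (2.2909, -0.8727)
  lambda* = (4.1818)
  f(x*)   = 11.6727

x* = (2.2909, -0.8727), lambda* = (4.1818)


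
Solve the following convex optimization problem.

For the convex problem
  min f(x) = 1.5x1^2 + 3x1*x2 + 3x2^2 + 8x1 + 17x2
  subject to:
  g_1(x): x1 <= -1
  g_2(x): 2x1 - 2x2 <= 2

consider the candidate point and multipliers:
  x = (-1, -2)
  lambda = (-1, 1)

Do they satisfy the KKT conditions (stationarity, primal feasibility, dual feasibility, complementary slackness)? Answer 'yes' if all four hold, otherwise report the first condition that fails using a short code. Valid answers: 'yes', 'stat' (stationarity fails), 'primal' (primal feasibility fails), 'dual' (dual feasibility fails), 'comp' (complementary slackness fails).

Gradient of f: grad f(x) = Q x + c = (-1, 2)
Constraint values g_i(x) = a_i^T x - b_i:
  g_1((-1, -2)) = 0
  g_2((-1, -2)) = 0
Stationarity residual: grad f(x) + sum_i lambda_i a_i = (0, 0)
  -> stationarity OK
Primal feasibility (all g_i <= 0): OK
Dual feasibility (all lambda_i >= 0): FAILS
Complementary slackness (lambda_i * g_i(x) = 0 for all i): OK

Verdict: the first failing condition is dual_feasibility -> dual.

dual


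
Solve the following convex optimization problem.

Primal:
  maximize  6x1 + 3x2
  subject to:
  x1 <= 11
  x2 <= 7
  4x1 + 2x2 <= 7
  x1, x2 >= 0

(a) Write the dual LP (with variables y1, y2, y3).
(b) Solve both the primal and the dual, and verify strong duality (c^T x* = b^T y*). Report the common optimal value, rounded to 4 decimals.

The standard primal-dual pair for 'max c^T x s.t. A x <= b, x >= 0' is:
  Dual:  min b^T y  s.t.  A^T y >= c,  y >= 0.

So the dual LP is:
  minimize  11y1 + 7y2 + 7y3
  subject to:
    y1 + 4y3 >= 6
    y2 + 2y3 >= 3
    y1, y2, y3 >= 0

Solving the primal: x* = (1.75, 0).
  primal value c^T x* = 10.5.
Solving the dual: y* = (0, 0, 1.5).
  dual value b^T y* = 10.5.
Strong duality: c^T x* = b^T y*. Confirmed.

10.5


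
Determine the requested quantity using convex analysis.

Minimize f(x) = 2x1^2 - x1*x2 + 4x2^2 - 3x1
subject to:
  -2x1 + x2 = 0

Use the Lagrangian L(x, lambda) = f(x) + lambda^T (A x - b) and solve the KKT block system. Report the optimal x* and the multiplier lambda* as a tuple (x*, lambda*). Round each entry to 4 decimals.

Form the Lagrangian:
  L(x, lambda) = (1/2) x^T Q x + c^T x + lambda^T (A x - b)
Stationarity (grad_x L = 0): Q x + c + A^T lambda = 0.
Primal feasibility: A x = b.

This gives the KKT block system:
  [ Q   A^T ] [ x     ]   [-c ]
  [ A    0  ] [ lambda ] = [ b ]

Solving the linear system:
  x*      = (0.0938, 0.1875)
  lambda* = (-1.4062)
  f(x*)   = -0.1406

x* = (0.0938, 0.1875), lambda* = (-1.4062)


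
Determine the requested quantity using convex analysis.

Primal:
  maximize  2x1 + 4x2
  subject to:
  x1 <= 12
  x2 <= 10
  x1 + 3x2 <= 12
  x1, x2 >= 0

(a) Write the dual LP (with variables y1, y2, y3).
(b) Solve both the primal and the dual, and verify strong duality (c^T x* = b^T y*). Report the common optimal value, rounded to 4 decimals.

The standard primal-dual pair for 'max c^T x s.t. A x <= b, x >= 0' is:
  Dual:  min b^T y  s.t.  A^T y >= c,  y >= 0.

So the dual LP is:
  minimize  12y1 + 10y2 + 12y3
  subject to:
    y1 + y3 >= 2
    y2 + 3y3 >= 4
    y1, y2, y3 >= 0

Solving the primal: x* = (12, 0).
  primal value c^T x* = 24.
Solving the dual: y* = (0.6667, 0, 1.3333).
  dual value b^T y* = 24.
Strong duality: c^T x* = b^T y*. Confirmed.

24


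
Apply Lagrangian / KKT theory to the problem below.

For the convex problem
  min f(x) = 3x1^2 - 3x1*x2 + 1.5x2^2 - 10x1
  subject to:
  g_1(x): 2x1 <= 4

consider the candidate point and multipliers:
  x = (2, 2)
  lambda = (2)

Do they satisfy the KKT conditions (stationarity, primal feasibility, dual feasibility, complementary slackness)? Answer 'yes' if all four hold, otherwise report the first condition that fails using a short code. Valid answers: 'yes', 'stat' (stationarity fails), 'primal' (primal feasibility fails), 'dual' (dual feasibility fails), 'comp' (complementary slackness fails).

Gradient of f: grad f(x) = Q x + c = (-4, 0)
Constraint values g_i(x) = a_i^T x - b_i:
  g_1((2, 2)) = 0
Stationarity residual: grad f(x) + sum_i lambda_i a_i = (0, 0)
  -> stationarity OK
Primal feasibility (all g_i <= 0): OK
Dual feasibility (all lambda_i >= 0): OK
Complementary slackness (lambda_i * g_i(x) = 0 for all i): OK

Verdict: yes, KKT holds.

yes


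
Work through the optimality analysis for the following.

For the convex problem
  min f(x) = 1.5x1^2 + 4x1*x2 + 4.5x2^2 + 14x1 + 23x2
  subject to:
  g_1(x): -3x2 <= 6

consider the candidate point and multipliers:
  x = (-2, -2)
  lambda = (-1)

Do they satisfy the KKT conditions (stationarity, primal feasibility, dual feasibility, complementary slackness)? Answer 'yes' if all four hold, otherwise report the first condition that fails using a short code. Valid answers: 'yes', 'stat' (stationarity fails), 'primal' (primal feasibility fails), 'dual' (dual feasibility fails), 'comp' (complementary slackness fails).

Gradient of f: grad f(x) = Q x + c = (0, -3)
Constraint values g_i(x) = a_i^T x - b_i:
  g_1((-2, -2)) = 0
Stationarity residual: grad f(x) + sum_i lambda_i a_i = (0, 0)
  -> stationarity OK
Primal feasibility (all g_i <= 0): OK
Dual feasibility (all lambda_i >= 0): FAILS
Complementary slackness (lambda_i * g_i(x) = 0 for all i): OK

Verdict: the first failing condition is dual_feasibility -> dual.

dual


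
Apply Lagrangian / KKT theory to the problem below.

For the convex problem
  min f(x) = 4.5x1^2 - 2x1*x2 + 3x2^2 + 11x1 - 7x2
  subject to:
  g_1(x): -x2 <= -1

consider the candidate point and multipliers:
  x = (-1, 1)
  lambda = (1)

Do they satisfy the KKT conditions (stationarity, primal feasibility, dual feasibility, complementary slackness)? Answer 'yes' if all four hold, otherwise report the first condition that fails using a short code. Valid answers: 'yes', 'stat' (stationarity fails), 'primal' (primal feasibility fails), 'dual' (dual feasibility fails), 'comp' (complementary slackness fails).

Gradient of f: grad f(x) = Q x + c = (0, 1)
Constraint values g_i(x) = a_i^T x - b_i:
  g_1((-1, 1)) = 0
Stationarity residual: grad f(x) + sum_i lambda_i a_i = (0, 0)
  -> stationarity OK
Primal feasibility (all g_i <= 0): OK
Dual feasibility (all lambda_i >= 0): OK
Complementary slackness (lambda_i * g_i(x) = 0 for all i): OK

Verdict: yes, KKT holds.

yes


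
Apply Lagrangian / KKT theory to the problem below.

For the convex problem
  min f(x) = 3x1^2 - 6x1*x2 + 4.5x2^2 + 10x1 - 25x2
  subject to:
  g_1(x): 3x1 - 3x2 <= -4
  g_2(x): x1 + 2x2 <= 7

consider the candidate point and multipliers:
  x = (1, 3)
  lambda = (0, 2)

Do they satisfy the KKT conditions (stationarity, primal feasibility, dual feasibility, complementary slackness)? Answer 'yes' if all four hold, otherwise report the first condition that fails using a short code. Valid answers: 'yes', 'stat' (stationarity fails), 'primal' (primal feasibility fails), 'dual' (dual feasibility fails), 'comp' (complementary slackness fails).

Gradient of f: grad f(x) = Q x + c = (-2, -4)
Constraint values g_i(x) = a_i^T x - b_i:
  g_1((1, 3)) = -2
  g_2((1, 3)) = 0
Stationarity residual: grad f(x) + sum_i lambda_i a_i = (0, 0)
  -> stationarity OK
Primal feasibility (all g_i <= 0): OK
Dual feasibility (all lambda_i >= 0): OK
Complementary slackness (lambda_i * g_i(x) = 0 for all i): OK

Verdict: yes, KKT holds.

yes


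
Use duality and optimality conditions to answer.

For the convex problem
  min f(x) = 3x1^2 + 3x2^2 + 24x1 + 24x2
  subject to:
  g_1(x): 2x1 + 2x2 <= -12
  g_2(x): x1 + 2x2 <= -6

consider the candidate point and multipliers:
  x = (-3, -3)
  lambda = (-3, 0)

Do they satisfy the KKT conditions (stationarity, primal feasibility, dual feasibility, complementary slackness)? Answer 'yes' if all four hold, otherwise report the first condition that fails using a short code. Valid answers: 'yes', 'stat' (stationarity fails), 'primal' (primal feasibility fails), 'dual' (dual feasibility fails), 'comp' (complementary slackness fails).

Gradient of f: grad f(x) = Q x + c = (6, 6)
Constraint values g_i(x) = a_i^T x - b_i:
  g_1((-3, -3)) = 0
  g_2((-3, -3)) = -3
Stationarity residual: grad f(x) + sum_i lambda_i a_i = (0, 0)
  -> stationarity OK
Primal feasibility (all g_i <= 0): OK
Dual feasibility (all lambda_i >= 0): FAILS
Complementary slackness (lambda_i * g_i(x) = 0 for all i): OK

Verdict: the first failing condition is dual_feasibility -> dual.

dual


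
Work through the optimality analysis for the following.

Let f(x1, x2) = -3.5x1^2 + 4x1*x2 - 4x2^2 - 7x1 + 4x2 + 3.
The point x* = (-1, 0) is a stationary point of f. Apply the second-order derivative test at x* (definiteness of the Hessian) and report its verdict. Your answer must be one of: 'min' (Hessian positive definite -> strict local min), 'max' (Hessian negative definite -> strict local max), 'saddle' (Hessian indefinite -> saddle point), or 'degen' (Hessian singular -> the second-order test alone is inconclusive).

Compute the Hessian H = grad^2 f:
  H = [[-7, 4], [4, -8]]
Verify stationarity: grad f(x*) = H x* + g = (0, 0).
Eigenvalues of H: -11.5311, -3.4689.
Both eigenvalues < 0, so H is negative definite -> x* is a strict local max.

max


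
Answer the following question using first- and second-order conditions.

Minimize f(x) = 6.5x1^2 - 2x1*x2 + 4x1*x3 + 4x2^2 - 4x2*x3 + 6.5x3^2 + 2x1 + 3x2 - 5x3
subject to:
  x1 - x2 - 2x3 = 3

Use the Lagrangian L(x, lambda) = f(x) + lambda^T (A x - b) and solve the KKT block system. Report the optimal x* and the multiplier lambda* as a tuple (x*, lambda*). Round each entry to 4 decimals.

Form the Lagrangian:
  L(x, lambda) = (1/2) x^T Q x + c^T x + lambda^T (A x - b)
Stationarity (grad_x L = 0): Q x + c + A^T lambda = 0.
Primal feasibility: A x = b.

This gives the KKT block system:
  [ Q   A^T ] [ x     ]   [-c ]
  [ A    0  ] [ lambda ] = [ b ]

Solving the linear system:
  x*      = (0.2296, -1.2542, -0.7581)
  lambda* = (-4.4602)
  f(x*)   = 6.9339

x* = (0.2296, -1.2542, -0.7581), lambda* = (-4.4602)


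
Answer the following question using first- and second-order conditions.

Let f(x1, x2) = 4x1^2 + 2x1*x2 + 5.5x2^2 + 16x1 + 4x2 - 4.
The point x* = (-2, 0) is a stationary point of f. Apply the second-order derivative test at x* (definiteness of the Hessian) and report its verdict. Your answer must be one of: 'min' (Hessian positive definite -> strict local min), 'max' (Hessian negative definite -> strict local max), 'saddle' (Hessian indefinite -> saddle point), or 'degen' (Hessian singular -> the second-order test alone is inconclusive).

Compute the Hessian H = grad^2 f:
  H = [[8, 2], [2, 11]]
Verify stationarity: grad f(x*) = H x* + g = (0, 0).
Eigenvalues of H: 7, 12.
Both eigenvalues > 0, so H is positive definite -> x* is a strict local min.

min


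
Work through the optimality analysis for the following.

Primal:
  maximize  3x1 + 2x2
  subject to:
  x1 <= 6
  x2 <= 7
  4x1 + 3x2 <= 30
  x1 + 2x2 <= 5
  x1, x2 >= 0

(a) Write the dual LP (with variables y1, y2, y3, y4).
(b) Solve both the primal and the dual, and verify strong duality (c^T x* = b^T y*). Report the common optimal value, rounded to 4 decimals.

The standard primal-dual pair for 'max c^T x s.t. A x <= b, x >= 0' is:
  Dual:  min b^T y  s.t.  A^T y >= c,  y >= 0.

So the dual LP is:
  minimize  6y1 + 7y2 + 30y3 + 5y4
  subject to:
    y1 + 4y3 + y4 >= 3
    y2 + 3y3 + 2y4 >= 2
    y1, y2, y3, y4 >= 0

Solving the primal: x* = (5, 0).
  primal value c^T x* = 15.
Solving the dual: y* = (0, 0, 0, 3).
  dual value b^T y* = 15.
Strong duality: c^T x* = b^T y*. Confirmed.

15


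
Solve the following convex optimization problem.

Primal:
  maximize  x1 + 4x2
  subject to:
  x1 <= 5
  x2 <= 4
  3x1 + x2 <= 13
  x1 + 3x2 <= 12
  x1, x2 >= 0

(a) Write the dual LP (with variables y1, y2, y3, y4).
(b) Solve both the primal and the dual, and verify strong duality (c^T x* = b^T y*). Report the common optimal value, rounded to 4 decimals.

The standard primal-dual pair for 'max c^T x s.t. A x <= b, x >= 0' is:
  Dual:  min b^T y  s.t.  A^T y >= c,  y >= 0.

So the dual LP is:
  minimize  5y1 + 4y2 + 13y3 + 12y4
  subject to:
    y1 + 3y3 + y4 >= 1
    y2 + y3 + 3y4 >= 4
    y1, y2, y3, y4 >= 0

Solving the primal: x* = (0, 4).
  primal value c^T x* = 16.
Solving the dual: y* = (0, 1, 0, 1).
  dual value b^T y* = 16.
Strong duality: c^T x* = b^T y*. Confirmed.

16


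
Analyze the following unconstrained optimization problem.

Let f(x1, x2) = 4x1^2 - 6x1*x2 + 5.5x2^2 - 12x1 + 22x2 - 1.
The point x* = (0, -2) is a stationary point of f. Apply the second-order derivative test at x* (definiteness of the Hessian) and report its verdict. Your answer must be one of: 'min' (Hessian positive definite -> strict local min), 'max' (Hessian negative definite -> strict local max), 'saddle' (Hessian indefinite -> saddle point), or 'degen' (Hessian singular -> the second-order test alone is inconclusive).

Compute the Hessian H = grad^2 f:
  H = [[8, -6], [-6, 11]]
Verify stationarity: grad f(x*) = H x* + g = (0, 0).
Eigenvalues of H: 3.3153, 15.6847.
Both eigenvalues > 0, so H is positive definite -> x* is a strict local min.

min


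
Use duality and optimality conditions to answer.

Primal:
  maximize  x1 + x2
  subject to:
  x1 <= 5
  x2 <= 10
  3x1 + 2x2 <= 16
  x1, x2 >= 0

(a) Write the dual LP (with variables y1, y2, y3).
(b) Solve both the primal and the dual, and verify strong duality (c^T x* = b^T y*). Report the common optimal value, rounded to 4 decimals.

The standard primal-dual pair for 'max c^T x s.t. A x <= b, x >= 0' is:
  Dual:  min b^T y  s.t.  A^T y >= c,  y >= 0.

So the dual LP is:
  minimize  5y1 + 10y2 + 16y3
  subject to:
    y1 + 3y3 >= 1
    y2 + 2y3 >= 1
    y1, y2, y3 >= 0

Solving the primal: x* = (0, 8).
  primal value c^T x* = 8.
Solving the dual: y* = (0, 0, 0.5).
  dual value b^T y* = 8.
Strong duality: c^T x* = b^T y*. Confirmed.

8


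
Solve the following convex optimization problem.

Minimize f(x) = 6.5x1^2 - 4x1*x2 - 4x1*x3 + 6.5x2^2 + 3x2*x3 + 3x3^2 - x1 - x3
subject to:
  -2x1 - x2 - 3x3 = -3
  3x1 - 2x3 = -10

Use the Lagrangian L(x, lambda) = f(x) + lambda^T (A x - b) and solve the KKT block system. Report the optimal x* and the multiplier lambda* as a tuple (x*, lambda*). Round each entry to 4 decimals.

Form the Lagrangian:
  L(x, lambda) = (1/2) x^T Q x + c^T x + lambda^T (A x - b)
Stationarity (grad_x L = 0): Q x + c + A^T lambda = 0.
Primal feasibility: A x = b.

This gives the KKT block system:
  [ Q   A^T ] [ x     ]   [-c ]
  [ A    0  ] [ lambda ] = [ b ]

Solving the linear system:
  x*      = (-1.6743, -1.1171, 2.4886)
  lambda* = (-0.3594, 9.1777)
  f(x*)   = 44.9421

x* = (-1.6743, -1.1171, 2.4886), lambda* = (-0.3594, 9.1777)


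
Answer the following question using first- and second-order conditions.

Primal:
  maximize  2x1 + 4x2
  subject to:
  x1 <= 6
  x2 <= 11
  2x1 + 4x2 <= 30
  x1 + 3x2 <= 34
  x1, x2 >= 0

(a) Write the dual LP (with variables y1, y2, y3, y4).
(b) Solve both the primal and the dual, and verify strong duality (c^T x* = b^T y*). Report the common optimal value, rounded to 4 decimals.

The standard primal-dual pair for 'max c^T x s.t. A x <= b, x >= 0' is:
  Dual:  min b^T y  s.t.  A^T y >= c,  y >= 0.

So the dual LP is:
  minimize  6y1 + 11y2 + 30y3 + 34y4
  subject to:
    y1 + 2y3 + y4 >= 2
    y2 + 4y3 + 3y4 >= 4
    y1, y2, y3, y4 >= 0

Solving the primal: x* = (0, 7.5).
  primal value c^T x* = 30.
Solving the dual: y* = (0, 0, 1, 0).
  dual value b^T y* = 30.
Strong duality: c^T x* = b^T y*. Confirmed.

30


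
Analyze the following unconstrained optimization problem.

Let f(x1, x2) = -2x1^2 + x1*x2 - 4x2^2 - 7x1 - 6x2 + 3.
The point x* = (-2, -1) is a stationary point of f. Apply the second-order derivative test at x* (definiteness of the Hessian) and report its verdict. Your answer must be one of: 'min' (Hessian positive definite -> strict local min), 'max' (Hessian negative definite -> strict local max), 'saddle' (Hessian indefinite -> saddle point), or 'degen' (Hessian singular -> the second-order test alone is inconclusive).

Compute the Hessian H = grad^2 f:
  H = [[-4, 1], [1, -8]]
Verify stationarity: grad f(x*) = H x* + g = (0, 0).
Eigenvalues of H: -8.2361, -3.7639.
Both eigenvalues < 0, so H is negative definite -> x* is a strict local max.

max


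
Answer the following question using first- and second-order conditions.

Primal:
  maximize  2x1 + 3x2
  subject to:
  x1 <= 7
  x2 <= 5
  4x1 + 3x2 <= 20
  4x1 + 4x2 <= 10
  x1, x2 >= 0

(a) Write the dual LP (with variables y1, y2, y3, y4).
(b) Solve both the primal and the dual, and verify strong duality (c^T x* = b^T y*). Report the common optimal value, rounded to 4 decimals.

The standard primal-dual pair for 'max c^T x s.t. A x <= b, x >= 0' is:
  Dual:  min b^T y  s.t.  A^T y >= c,  y >= 0.

So the dual LP is:
  minimize  7y1 + 5y2 + 20y3 + 10y4
  subject to:
    y1 + 4y3 + 4y4 >= 2
    y2 + 3y3 + 4y4 >= 3
    y1, y2, y3, y4 >= 0

Solving the primal: x* = (0, 2.5).
  primal value c^T x* = 7.5.
Solving the dual: y* = (0, 0, 0, 0.75).
  dual value b^T y* = 7.5.
Strong duality: c^T x* = b^T y*. Confirmed.

7.5


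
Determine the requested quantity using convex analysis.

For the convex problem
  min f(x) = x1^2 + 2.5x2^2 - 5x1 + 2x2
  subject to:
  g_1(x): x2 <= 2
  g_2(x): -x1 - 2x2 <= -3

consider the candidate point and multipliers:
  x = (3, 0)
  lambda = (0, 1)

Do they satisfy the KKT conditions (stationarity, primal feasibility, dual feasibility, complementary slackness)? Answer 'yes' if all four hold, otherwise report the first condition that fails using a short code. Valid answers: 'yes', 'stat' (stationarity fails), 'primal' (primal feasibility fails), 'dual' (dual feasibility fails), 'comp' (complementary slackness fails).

Gradient of f: grad f(x) = Q x + c = (1, 2)
Constraint values g_i(x) = a_i^T x - b_i:
  g_1((3, 0)) = -2
  g_2((3, 0)) = 0
Stationarity residual: grad f(x) + sum_i lambda_i a_i = (0, 0)
  -> stationarity OK
Primal feasibility (all g_i <= 0): OK
Dual feasibility (all lambda_i >= 0): OK
Complementary slackness (lambda_i * g_i(x) = 0 for all i): OK

Verdict: yes, KKT holds.

yes


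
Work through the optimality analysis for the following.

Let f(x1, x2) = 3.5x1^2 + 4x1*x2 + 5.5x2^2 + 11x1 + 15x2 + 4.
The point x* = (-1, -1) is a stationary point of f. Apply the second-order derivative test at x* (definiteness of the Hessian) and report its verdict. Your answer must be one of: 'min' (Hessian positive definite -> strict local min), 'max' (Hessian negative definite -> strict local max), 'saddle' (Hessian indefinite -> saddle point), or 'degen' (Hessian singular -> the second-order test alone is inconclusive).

Compute the Hessian H = grad^2 f:
  H = [[7, 4], [4, 11]]
Verify stationarity: grad f(x*) = H x* + g = (0, 0).
Eigenvalues of H: 4.5279, 13.4721.
Both eigenvalues > 0, so H is positive definite -> x* is a strict local min.

min


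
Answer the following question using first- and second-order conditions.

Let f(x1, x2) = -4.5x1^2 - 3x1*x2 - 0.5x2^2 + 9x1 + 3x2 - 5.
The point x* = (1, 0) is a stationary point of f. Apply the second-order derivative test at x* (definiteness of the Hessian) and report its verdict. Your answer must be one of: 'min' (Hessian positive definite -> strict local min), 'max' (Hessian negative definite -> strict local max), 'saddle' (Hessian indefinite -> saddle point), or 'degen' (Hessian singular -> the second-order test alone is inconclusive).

Compute the Hessian H = grad^2 f:
  H = [[-9, -3], [-3, -1]]
Verify stationarity: grad f(x*) = H x* + g = (0, 0).
Eigenvalues of H: -10, 0.
H has a zero eigenvalue (singular; negative semidefinite but not definite), so H is neither positive definite, negative definite, nor indefinite. The second-order test alone is inconclusive -> degen.
(Indeed, f is constant along the null direction of H through x*, so x* is not a strict local extremum.)

degen


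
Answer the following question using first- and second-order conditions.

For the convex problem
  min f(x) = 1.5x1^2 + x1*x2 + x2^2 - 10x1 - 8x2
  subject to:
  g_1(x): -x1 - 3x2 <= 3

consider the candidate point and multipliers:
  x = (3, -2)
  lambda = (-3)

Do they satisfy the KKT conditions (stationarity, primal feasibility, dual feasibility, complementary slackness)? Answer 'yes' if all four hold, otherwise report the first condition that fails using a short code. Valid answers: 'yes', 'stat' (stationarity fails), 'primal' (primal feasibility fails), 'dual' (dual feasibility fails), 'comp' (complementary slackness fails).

Gradient of f: grad f(x) = Q x + c = (-3, -9)
Constraint values g_i(x) = a_i^T x - b_i:
  g_1((3, -2)) = 0
Stationarity residual: grad f(x) + sum_i lambda_i a_i = (0, 0)
  -> stationarity OK
Primal feasibility (all g_i <= 0): OK
Dual feasibility (all lambda_i >= 0): FAILS
Complementary slackness (lambda_i * g_i(x) = 0 for all i): OK

Verdict: the first failing condition is dual_feasibility -> dual.

dual


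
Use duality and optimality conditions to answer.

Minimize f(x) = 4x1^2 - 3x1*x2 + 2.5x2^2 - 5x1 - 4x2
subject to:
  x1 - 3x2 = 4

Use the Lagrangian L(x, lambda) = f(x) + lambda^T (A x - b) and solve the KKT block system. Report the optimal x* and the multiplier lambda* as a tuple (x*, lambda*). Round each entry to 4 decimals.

Form the Lagrangian:
  L(x, lambda) = (1/2) x^T Q x + c^T x + lambda^T (A x - b)
Stationarity (grad_x L = 0): Q x + c + A^T lambda = 0.
Primal feasibility: A x = b.

This gives the KKT block system:
  [ Q   A^T ] [ x     ]   [-c ]
  [ A    0  ] [ lambda ] = [ b ]

Solving the linear system:
  x*      = (0.6949, -1.1017)
  lambda* = (-3.8644)
  f(x*)   = 8.1949

x* = (0.6949, -1.1017), lambda* = (-3.8644)


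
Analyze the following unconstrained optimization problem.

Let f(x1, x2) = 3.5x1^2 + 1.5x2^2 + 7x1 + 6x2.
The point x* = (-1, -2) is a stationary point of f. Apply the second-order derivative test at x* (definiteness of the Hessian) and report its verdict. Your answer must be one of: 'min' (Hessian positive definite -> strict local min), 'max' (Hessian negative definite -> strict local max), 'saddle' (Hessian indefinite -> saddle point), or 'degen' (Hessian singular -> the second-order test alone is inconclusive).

Compute the Hessian H = grad^2 f:
  H = [[7, 0], [0, 3]]
Verify stationarity: grad f(x*) = H x* + g = (0, 0).
Eigenvalues of H: 3, 7.
Both eigenvalues > 0, so H is positive definite -> x* is a strict local min.

min


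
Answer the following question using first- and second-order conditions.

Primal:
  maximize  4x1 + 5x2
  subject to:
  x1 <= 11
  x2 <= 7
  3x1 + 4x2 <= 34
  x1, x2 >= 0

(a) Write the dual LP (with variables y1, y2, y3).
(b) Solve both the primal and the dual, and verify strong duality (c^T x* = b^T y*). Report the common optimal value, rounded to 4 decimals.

The standard primal-dual pair for 'max c^T x s.t. A x <= b, x >= 0' is:
  Dual:  min b^T y  s.t.  A^T y >= c,  y >= 0.

So the dual LP is:
  minimize  11y1 + 7y2 + 34y3
  subject to:
    y1 + 3y3 >= 4
    y2 + 4y3 >= 5
    y1, y2, y3 >= 0

Solving the primal: x* = (11, 0.25).
  primal value c^T x* = 45.25.
Solving the dual: y* = (0.25, 0, 1.25).
  dual value b^T y* = 45.25.
Strong duality: c^T x* = b^T y*. Confirmed.

45.25


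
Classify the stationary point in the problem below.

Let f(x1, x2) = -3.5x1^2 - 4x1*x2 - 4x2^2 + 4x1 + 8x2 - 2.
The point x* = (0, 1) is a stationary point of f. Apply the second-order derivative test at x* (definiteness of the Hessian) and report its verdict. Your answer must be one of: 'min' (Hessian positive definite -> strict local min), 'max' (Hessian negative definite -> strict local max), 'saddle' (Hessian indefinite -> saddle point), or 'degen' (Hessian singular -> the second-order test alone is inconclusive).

Compute the Hessian H = grad^2 f:
  H = [[-7, -4], [-4, -8]]
Verify stationarity: grad f(x*) = H x* + g = (0, 0).
Eigenvalues of H: -11.5311, -3.4689.
Both eigenvalues < 0, so H is negative definite -> x* is a strict local max.

max


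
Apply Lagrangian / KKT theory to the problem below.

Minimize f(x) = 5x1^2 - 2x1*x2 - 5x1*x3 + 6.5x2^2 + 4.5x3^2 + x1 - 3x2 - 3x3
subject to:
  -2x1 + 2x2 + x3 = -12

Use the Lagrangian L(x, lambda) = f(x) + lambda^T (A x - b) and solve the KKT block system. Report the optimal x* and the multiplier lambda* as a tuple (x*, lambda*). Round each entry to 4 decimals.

Form the Lagrangian:
  L(x, lambda) = (1/2) x^T Q x + c^T x + lambda^T (A x - b)
Stationarity (grad_x L = 0): Q x + c + A^T lambda = 0.
Primal feasibility: A x = b.

This gives the KKT block system:
  [ Q   A^T ] [ x     ]   [-c ]
  [ A    0  ] [ lambda ] = [ b ]

Solving the linear system:
  x*      = (3.5857, -2.4204, 0.0122)
  lambda* = (20.8184)
  f(x*)   = 130.3153

x* = (3.5857, -2.4204, 0.0122), lambda* = (20.8184)


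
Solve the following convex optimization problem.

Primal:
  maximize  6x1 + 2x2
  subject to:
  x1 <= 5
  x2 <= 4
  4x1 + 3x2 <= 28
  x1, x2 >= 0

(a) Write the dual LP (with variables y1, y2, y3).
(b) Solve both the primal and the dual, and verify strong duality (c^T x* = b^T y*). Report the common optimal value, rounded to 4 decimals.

The standard primal-dual pair for 'max c^T x s.t. A x <= b, x >= 0' is:
  Dual:  min b^T y  s.t.  A^T y >= c,  y >= 0.

So the dual LP is:
  minimize  5y1 + 4y2 + 28y3
  subject to:
    y1 + 4y3 >= 6
    y2 + 3y3 >= 2
    y1, y2, y3 >= 0

Solving the primal: x* = (5, 2.6667).
  primal value c^T x* = 35.3333.
Solving the dual: y* = (3.3333, 0, 0.6667).
  dual value b^T y* = 35.3333.
Strong duality: c^T x* = b^T y*. Confirmed.

35.3333


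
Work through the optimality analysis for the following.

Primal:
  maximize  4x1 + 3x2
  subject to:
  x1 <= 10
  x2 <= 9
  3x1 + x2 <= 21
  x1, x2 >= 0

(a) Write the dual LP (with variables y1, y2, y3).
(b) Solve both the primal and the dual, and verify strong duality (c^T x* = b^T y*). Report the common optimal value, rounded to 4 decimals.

The standard primal-dual pair for 'max c^T x s.t. A x <= b, x >= 0' is:
  Dual:  min b^T y  s.t.  A^T y >= c,  y >= 0.

So the dual LP is:
  minimize  10y1 + 9y2 + 21y3
  subject to:
    y1 + 3y3 >= 4
    y2 + y3 >= 3
    y1, y2, y3 >= 0

Solving the primal: x* = (4, 9).
  primal value c^T x* = 43.
Solving the dual: y* = (0, 1.6667, 1.3333).
  dual value b^T y* = 43.
Strong duality: c^T x* = b^T y*. Confirmed.

43


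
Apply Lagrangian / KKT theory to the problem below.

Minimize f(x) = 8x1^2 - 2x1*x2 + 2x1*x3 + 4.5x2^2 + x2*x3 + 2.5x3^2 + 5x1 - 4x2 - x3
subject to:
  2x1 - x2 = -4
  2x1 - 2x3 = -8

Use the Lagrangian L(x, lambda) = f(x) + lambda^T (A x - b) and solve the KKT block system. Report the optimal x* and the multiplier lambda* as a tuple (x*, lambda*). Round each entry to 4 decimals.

Form the Lagrangian:
  L(x, lambda) = (1/2) x^T Q x + c^T x + lambda^T (A x - b)
Stationarity (grad_x L = 0): Q x + c + A^T lambda = 0.
Primal feasibility: A x = b.

This gives the KKT block system:
  [ Q   A^T ] [ x     ]   [-c ]
  [ A    0  ] [ lambda ] = [ b ]

Solving the linear system:
  x*      = (-1.7544, 0.4912, 2.2456)
  lambda* = (6.1754, 3.6053)
  f(x*)   = 20.2807

x* = (-1.7544, 0.4912, 2.2456), lambda* = (6.1754, 3.6053)


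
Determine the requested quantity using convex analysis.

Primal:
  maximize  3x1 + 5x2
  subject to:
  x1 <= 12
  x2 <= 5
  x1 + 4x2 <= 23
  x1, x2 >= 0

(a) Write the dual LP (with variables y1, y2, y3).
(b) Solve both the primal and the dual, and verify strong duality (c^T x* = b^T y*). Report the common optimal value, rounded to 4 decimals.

The standard primal-dual pair for 'max c^T x s.t. A x <= b, x >= 0' is:
  Dual:  min b^T y  s.t.  A^T y >= c,  y >= 0.

So the dual LP is:
  minimize  12y1 + 5y2 + 23y3
  subject to:
    y1 + y3 >= 3
    y2 + 4y3 >= 5
    y1, y2, y3 >= 0

Solving the primal: x* = (12, 2.75).
  primal value c^T x* = 49.75.
Solving the dual: y* = (1.75, 0, 1.25).
  dual value b^T y* = 49.75.
Strong duality: c^T x* = b^T y*. Confirmed.

49.75
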